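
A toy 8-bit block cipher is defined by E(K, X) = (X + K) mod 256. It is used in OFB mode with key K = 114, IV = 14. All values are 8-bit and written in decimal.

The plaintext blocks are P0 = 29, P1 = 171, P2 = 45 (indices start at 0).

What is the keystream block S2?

OFB encryption: S_i = E(K, S_{i−1}) with S_{−1} = IV; C_i = P_i ⊕ S_i.
C0: S = E(K, 14) = 128; 29 ⊕ 128 = 157.
C1: S = E(K, 128) = 242; 171 ⊕ 242 = 89.
C2: S = E(K, 242) = 100; 45 ⊕ 100 = 73.
So S2 = 100.

100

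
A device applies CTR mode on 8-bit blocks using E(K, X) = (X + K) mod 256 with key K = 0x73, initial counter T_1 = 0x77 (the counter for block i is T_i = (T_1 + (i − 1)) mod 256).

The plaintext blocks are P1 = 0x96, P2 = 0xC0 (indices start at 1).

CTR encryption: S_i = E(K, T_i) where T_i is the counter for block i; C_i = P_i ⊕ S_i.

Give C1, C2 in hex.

C1: T = 0x77, S = E(K, T) = 0xEA; 0x96 ⊕ 0xEA = 0x7C.
C2: T = 0x78, S = E(K, T) = 0xEB; 0xC0 ⊕ 0xEB = 0x2B.

C1 = 0x7C, C2 = 0x2B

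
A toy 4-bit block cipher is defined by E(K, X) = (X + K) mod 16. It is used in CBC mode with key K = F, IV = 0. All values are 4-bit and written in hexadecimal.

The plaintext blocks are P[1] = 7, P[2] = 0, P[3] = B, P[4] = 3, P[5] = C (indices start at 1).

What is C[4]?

C[4] = D

CBC encryption: C_i = E(K, P_i ⊕ C_{i−1}), with C_{0} = IV.
C[1]: P[1] ⊕ 0 = 7; E(K, 7) = 6.
C[2]: P[2] ⊕ 6 = 6; E(K, 6) = 5.
C[3]: P[3] ⊕ 5 = E; E(K, E) = D.
C[4]: P[4] ⊕ D = E; E(K, E) = D.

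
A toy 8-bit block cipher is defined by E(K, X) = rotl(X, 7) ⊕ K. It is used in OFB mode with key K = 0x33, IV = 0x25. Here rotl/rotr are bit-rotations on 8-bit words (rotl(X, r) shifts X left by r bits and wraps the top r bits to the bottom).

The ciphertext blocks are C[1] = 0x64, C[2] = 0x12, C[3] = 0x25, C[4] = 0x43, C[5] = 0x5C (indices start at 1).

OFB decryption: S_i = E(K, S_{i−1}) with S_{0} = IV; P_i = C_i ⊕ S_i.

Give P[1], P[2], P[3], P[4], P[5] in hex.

P[1]: S = E(K, 0x25) = 0xA1; 0x64 ⊕ 0xA1 = 0xC5.
P[2]: S = E(K, 0xA1) = 0xE3; 0x12 ⊕ 0xE3 = 0xF1.
P[3]: S = E(K, 0xE3) = 0xC2; 0x25 ⊕ 0xC2 = 0xE7.
P[4]: S = E(K, 0xC2) = 0x52; 0x43 ⊕ 0x52 = 0x11.
P[5]: S = E(K, 0x52) = 0x1A; 0x5C ⊕ 0x1A = 0x46.

P[1] = 0xC5, P[2] = 0xF1, P[3] = 0xE7, P[4] = 0x11, P[5] = 0x46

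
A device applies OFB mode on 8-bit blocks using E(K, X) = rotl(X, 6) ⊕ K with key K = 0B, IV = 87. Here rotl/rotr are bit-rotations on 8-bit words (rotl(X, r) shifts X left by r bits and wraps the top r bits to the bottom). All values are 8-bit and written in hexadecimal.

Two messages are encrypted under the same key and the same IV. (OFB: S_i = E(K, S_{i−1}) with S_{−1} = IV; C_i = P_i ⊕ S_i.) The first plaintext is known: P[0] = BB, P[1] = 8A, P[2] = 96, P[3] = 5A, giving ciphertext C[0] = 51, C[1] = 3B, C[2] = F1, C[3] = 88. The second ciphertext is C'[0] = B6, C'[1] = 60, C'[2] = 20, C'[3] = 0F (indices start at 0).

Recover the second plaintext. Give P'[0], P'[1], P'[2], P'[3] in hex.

P'[0] = 5C, P'[1] = D1, P'[2] = 47, P'[3] = DD

In OFB with a reused IV, both messages share the same keystream S_i, so C_i ⊕ C'_i = P_i ⊕ P'_i and thus P'_i = P_i ⊕ C_i ⊕ C'_i.
P'[0]: BB ⊕ 51 ⊕ B6 = 5C.
P'[1]: 8A ⊕ 3B ⊕ 60 = D1.
P'[2]: 96 ⊕ F1 ⊕ 20 = 47.
P'[3]: 5A ⊕ 88 ⊕ 0F = DD.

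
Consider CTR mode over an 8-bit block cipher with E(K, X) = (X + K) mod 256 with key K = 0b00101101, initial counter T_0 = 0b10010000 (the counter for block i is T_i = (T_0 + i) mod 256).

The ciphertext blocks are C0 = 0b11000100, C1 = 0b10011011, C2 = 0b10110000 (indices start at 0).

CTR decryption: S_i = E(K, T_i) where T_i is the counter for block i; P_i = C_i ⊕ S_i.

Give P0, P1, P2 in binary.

P0 = 0b01111001, P1 = 0b00100101, P2 = 0b00001111

P0: T = 0b10010000, S = E(K, T) = 0b10111101; 0b11000100 ⊕ 0b10111101 = 0b01111001.
P1: T = 0b10010001, S = E(K, T) = 0b10111110; 0b10011011 ⊕ 0b10111110 = 0b00100101.
P2: T = 0b10010010, S = E(K, T) = 0b10111111; 0b10110000 ⊕ 0b10111111 = 0b00001111.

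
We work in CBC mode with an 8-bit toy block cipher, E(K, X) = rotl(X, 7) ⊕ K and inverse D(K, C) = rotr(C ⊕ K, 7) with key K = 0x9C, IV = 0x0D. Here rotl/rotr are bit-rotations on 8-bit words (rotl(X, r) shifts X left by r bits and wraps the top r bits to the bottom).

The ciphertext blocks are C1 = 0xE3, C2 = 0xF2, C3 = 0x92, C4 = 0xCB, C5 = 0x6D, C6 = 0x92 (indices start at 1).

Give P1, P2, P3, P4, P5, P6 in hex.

CBC decryption: P_i = D(K, C_i) ⊕ C_{i−1}, with C_{0} = IV.
P1: D(K, 0xE3) = 0xFE; 0xFE ⊕ 0x0D = 0xF3.
P2: D(K, 0xF2) = 0xDC; 0xDC ⊕ 0xE3 = 0x3F.
P3: D(K, 0x92) = 0x1C; 0x1C ⊕ 0xF2 = 0xEE.
P4: D(K, 0xCB) = 0xAE; 0xAE ⊕ 0x92 = 0x3C.
P5: D(K, 0x6D) = 0xE3; 0xE3 ⊕ 0xCB = 0x28.
P6: D(K, 0x92) = 0x1C; 0x1C ⊕ 0x6D = 0x71.

P1 = 0xF3, P2 = 0x3F, P3 = 0xEE, P4 = 0x3C, P5 = 0x28, P6 = 0x71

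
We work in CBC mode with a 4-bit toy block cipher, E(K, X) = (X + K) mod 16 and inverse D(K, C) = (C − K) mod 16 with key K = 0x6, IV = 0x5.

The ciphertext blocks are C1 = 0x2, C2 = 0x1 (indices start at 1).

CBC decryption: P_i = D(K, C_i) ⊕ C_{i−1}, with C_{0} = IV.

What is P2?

P2: D(K, 0x1) = 0xB; 0xB ⊕ 0x2 = 0x9.

P2 = 0x9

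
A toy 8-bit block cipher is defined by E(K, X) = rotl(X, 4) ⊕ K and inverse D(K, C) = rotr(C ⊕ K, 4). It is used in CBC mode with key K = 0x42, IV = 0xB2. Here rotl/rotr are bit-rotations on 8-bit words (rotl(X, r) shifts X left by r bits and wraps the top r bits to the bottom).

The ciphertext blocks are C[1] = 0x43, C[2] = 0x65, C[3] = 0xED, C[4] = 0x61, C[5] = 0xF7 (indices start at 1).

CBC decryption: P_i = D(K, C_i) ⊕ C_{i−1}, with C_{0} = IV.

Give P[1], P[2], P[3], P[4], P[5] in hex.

P[1] = 0xA2, P[2] = 0x31, P[3] = 0x9F, P[4] = 0xDF, P[5] = 0x3A

P[1]: D(K, 0x43) = 0x10; 0x10 ⊕ 0xB2 = 0xA2.
P[2]: D(K, 0x65) = 0x72; 0x72 ⊕ 0x43 = 0x31.
P[3]: D(K, 0xED) = 0xFA; 0xFA ⊕ 0x65 = 0x9F.
P[4]: D(K, 0x61) = 0x32; 0x32 ⊕ 0xED = 0xDF.
P[5]: D(K, 0xF7) = 0x5B; 0x5B ⊕ 0x61 = 0x3A.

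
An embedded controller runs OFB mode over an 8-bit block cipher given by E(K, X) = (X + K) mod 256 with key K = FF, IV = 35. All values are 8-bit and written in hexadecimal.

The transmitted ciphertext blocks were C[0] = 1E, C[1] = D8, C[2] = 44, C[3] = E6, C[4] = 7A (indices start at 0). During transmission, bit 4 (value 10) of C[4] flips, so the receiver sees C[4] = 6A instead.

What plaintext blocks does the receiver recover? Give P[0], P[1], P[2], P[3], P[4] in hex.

P[0] = 2A, P[1] = EB, P[2] = 76, P[3] = D7, P[4] = 5A

OFB decryption: S_i = E(K, S_{i−1}) with S_{−1} = IV; P_i = C_i ⊕ S_i.
Only C[4] changed, to 6A. In OFB, a change in C_i flips the same bit in P_i only; the keystream is unaffected. Decrypting the received ciphertext:
P[0]: S = E(K, 35) = 34; 1E ⊕ 34 = 2A.
P[1]: S = E(K, 34) = 33; D8 ⊕ 33 = EB.
P[2]: S = E(K, 33) = 32; 44 ⊕ 32 = 76.
P[3]: S = E(K, 32) = 31; E6 ⊕ 31 = D7.
P[4]: S = E(K, 31) = 30; 6A ⊕ 30 = 5A.
Blocks that differ from the original plaintext: P[4].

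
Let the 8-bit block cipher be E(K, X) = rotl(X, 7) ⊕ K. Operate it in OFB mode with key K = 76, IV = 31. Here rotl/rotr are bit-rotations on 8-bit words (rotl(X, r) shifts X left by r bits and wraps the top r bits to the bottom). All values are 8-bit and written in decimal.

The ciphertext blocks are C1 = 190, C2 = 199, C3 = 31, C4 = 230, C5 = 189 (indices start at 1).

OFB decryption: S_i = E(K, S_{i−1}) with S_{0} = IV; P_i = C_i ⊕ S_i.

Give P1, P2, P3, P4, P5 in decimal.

P1 = 125, P2 = 106, P3 = 133, P4 = 231, P5 = 113

P1: S = E(K, 31) = 195; 190 ⊕ 195 = 125.
P2: S = E(K, 195) = 173; 199 ⊕ 173 = 106.
P3: S = E(K, 173) = 154; 31 ⊕ 154 = 133.
P4: S = E(K, 154) = 1; 230 ⊕ 1 = 231.
P5: S = E(K, 1) = 204; 189 ⊕ 204 = 113.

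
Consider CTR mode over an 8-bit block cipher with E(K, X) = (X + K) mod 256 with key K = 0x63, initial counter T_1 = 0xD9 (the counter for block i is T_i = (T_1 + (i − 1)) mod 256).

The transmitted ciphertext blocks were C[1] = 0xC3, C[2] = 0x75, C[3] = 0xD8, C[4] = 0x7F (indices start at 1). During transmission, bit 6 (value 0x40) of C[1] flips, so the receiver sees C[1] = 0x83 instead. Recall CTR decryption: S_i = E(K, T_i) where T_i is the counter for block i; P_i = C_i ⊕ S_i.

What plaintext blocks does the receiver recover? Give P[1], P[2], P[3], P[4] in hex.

P[1] = 0xBF, P[2] = 0x48, P[3] = 0xE6, P[4] = 0x40

Only C[1] changed, to 0x83. In CTR, a change in C_i flips the same bit in P_i only; the keystream is unaffected. Decrypting the received ciphertext:
P[1]: T = 0xD9, S = E(K, T) = 0x3C; 0x83 ⊕ 0x3C = 0xBF.
P[2]: T = 0xDA, S = E(K, T) = 0x3D; 0x75 ⊕ 0x3D = 0x48.
P[3]: T = 0xDB, S = E(K, T) = 0x3E; 0xD8 ⊕ 0x3E = 0xE6.
P[4]: T = 0xDC, S = E(K, T) = 0x3F; 0x7F ⊕ 0x3F = 0x40.
Blocks that differ from the original plaintext: P[1].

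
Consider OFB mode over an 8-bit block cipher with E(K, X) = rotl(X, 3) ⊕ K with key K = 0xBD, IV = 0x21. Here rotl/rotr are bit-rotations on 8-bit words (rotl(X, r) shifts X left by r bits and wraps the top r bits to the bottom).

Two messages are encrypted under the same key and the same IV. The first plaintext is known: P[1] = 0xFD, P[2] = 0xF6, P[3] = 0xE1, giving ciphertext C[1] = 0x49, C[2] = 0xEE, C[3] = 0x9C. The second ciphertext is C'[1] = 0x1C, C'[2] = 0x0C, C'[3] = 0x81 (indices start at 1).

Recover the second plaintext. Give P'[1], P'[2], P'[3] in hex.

In OFB with a reused IV, both messages share the same keystream S_i, so C_i ⊕ C'_i = P_i ⊕ P'_i and thus P'_i = P_i ⊕ C_i ⊕ C'_i.
P'[1]: 0xFD ⊕ 0x49 ⊕ 0x1C = 0xA8.
P'[2]: 0xF6 ⊕ 0xEE ⊕ 0x0C = 0x14.
P'[3]: 0xE1 ⊕ 0x9C ⊕ 0x81 = 0xFC.

P'[1] = 0xA8, P'[2] = 0x14, P'[3] = 0xFC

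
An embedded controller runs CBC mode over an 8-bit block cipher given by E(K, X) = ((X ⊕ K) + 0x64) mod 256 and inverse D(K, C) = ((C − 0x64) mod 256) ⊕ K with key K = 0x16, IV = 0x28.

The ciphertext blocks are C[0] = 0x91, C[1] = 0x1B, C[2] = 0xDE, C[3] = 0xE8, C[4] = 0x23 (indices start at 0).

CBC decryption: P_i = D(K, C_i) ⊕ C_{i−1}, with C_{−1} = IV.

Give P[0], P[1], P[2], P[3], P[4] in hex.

P[0]: D(K, 0x91) = 0x3B; 0x3B ⊕ 0x28 = 0x13.
P[1]: D(K, 0x1B) = 0xA1; 0xA1 ⊕ 0x91 = 0x30.
P[2]: D(K, 0xDE) = 0x6C; 0x6C ⊕ 0x1B = 0x77.
P[3]: D(K, 0xE8) = 0x92; 0x92 ⊕ 0xDE = 0x4C.
P[4]: D(K, 0x23) = 0xA9; 0xA9 ⊕ 0xE8 = 0x41.

P[0] = 0x13, P[1] = 0x30, P[2] = 0x77, P[3] = 0x4C, P[4] = 0x41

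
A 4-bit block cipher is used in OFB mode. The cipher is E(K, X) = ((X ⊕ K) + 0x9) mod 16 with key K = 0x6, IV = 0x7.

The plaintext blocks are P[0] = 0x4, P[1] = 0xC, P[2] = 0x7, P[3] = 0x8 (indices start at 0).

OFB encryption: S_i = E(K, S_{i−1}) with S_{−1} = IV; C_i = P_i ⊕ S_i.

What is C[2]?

C[2] = 0xB

C[0]: S = E(K, 0x7) = 0xA; 0x4 ⊕ 0xA = 0xE.
C[1]: S = E(K, 0xA) = 0x5; 0xC ⊕ 0x5 = 0x9.
C[2]: S = E(K, 0x5) = 0xC; 0x7 ⊕ 0xC = 0xB.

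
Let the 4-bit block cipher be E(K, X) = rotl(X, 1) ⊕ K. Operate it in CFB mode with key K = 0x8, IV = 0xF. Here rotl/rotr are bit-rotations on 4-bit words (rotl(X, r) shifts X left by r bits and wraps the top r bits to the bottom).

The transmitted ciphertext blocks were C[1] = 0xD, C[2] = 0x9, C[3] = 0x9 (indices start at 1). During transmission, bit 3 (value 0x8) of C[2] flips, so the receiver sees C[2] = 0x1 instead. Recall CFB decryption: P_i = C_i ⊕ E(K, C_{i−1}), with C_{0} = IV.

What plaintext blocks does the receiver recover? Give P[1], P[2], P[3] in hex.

P[1] = 0xA, P[2] = 0x2, P[3] = 0x3

Only C[2] changed, to 0x1. In CFB, a change in C_i flips the same bit in P_i and garbles P_{i+1}. Decrypting the received ciphertext:
P[1]: E(K, 0xF) = 0x7; 0xD ⊕ 0x7 = 0xA.
P[2]: E(K, 0xD) = 0x3; 0x1 ⊕ 0x3 = 0x2.
P[3]: E(K, 0x1) = 0xA; 0x9 ⊕ 0xA = 0x3.
Blocks that differ from the original plaintext: P[2], P[3].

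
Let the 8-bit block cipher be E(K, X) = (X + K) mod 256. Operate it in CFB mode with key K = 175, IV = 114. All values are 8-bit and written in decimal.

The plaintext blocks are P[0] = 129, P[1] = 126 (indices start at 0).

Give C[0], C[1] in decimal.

C[0] = 160, C[1] = 49

CFB encryption: C_i = P_i ⊕ E(K, C_{i−1}), with C_{−1} = IV.
C[0]: E(K, 114) = 33; 129 ⊕ 33 = 160.
C[1]: E(K, 160) = 79; 126 ⊕ 79 = 49.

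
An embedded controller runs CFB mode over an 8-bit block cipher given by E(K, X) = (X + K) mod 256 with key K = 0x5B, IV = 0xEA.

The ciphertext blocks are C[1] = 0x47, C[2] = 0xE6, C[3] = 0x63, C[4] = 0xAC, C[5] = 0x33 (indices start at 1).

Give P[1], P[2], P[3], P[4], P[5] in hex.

P[1] = 0x02, P[2] = 0x44, P[3] = 0x22, P[4] = 0x12, P[5] = 0x34

CFB decryption: P_i = C_i ⊕ E(K, C_{i−1}), with C_{0} = IV.
P[1]: E(K, 0xEA) = 0x45; 0x47 ⊕ 0x45 = 0x02.
P[2]: E(K, 0x47) = 0xA2; 0xE6 ⊕ 0xA2 = 0x44.
P[3]: E(K, 0xE6) = 0x41; 0x63 ⊕ 0x41 = 0x22.
P[4]: E(K, 0x63) = 0xBE; 0xAC ⊕ 0xBE = 0x12.
P[5]: E(K, 0xAC) = 0x07; 0x33 ⊕ 0x07 = 0x34.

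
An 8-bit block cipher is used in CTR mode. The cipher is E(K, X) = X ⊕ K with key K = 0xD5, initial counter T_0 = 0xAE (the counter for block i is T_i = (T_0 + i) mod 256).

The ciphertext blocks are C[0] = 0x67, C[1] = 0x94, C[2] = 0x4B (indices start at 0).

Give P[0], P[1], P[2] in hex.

P[0] = 0x1C, P[1] = 0xEE, P[2] = 0x2E

CTR decryption: S_i = E(K, T_i) where T_i is the counter for block i; P_i = C_i ⊕ S_i.
P[0]: T = 0xAE, S = E(K, T) = 0x7B; 0x67 ⊕ 0x7B = 0x1C.
P[1]: T = 0xAF, S = E(K, T) = 0x7A; 0x94 ⊕ 0x7A = 0xEE.
P[2]: T = 0xB0, S = E(K, T) = 0x65; 0x4B ⊕ 0x65 = 0x2E.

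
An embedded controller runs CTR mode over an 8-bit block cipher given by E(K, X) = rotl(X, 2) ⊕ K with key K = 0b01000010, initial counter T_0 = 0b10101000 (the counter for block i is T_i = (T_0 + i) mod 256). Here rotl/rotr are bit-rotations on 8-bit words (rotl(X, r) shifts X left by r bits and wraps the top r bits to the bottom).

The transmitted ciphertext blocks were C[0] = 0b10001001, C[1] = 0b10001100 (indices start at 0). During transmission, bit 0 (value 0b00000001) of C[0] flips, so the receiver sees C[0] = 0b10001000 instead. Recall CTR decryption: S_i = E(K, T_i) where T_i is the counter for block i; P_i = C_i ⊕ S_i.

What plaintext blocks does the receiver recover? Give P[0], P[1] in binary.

P[0] = 0b01101000, P[1] = 0b01101000

Only C[0] changed, to 0b10001000. In CTR, a change in C_i flips the same bit in P_i only; the keystream is unaffected. Decrypting the received ciphertext:
P[0]: T = 0b10101000, S = E(K, T) = 0b11100000; 0b10001000 ⊕ 0b11100000 = 0b01101000.
P[1]: T = 0b10101001, S = E(K, T) = 0b11100100; 0b10001100 ⊕ 0b11100100 = 0b01101000.
Blocks that differ from the original plaintext: P[0].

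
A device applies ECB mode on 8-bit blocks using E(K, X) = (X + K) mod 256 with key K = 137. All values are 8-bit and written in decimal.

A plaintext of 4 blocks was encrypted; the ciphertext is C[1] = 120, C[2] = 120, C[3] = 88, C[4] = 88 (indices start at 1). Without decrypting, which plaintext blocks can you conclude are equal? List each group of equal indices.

ECB encrypts each block independently with the same key, so equal ciphertext blocks imply equal plaintext blocks.
C[1] = C[2] = 120, so P[1] = P[2].
C[3] = C[4] = 88, so P[3] = P[4].

P[1] = P[2]; P[3] = P[4]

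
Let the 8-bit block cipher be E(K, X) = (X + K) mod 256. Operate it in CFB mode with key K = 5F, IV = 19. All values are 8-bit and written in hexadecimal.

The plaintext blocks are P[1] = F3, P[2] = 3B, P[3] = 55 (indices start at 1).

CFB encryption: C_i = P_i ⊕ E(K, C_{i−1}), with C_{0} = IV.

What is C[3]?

C[3] = 65

C[1]: E(K, 19) = 78; F3 ⊕ 78 = 8B.
C[2]: E(K, 8B) = EA; 3B ⊕ EA = D1.
C[3]: E(K, D1) = 30; 55 ⊕ 30 = 65.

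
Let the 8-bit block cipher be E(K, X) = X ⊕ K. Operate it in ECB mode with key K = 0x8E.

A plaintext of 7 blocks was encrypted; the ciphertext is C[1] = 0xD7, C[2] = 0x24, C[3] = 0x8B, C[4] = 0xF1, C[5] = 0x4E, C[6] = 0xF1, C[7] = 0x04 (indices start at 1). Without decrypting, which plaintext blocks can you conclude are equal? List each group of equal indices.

P[4] = P[6]

ECB encrypts each block independently with the same key, so equal ciphertext blocks imply equal plaintext blocks.
C[4] = C[6] = 0xF1, so P[4] = P[6].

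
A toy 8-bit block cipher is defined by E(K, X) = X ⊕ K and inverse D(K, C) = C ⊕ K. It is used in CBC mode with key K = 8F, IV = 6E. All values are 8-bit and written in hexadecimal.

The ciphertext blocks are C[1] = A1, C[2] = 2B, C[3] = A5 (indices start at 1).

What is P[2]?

P[2] = 05

CBC decryption: P_i = D(K, C_i) ⊕ C_{i−1}, with C_{0} = IV.
P[2]: D(K, 2B) = A4; A4 ⊕ A1 = 05.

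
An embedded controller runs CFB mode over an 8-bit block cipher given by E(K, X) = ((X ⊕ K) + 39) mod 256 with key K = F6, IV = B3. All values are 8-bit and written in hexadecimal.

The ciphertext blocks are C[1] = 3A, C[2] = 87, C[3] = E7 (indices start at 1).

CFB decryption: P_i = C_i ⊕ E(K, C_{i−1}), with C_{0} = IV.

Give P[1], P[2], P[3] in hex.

P[1]: E(K, B3) = 7E; 3A ⊕ 7E = 44.
P[2]: E(K, 3A) = 05; 87 ⊕ 05 = 82.
P[3]: E(K, 87) = AA; E7 ⊕ AA = 4D.

P[1] = 44, P[2] = 82, P[3] = 4D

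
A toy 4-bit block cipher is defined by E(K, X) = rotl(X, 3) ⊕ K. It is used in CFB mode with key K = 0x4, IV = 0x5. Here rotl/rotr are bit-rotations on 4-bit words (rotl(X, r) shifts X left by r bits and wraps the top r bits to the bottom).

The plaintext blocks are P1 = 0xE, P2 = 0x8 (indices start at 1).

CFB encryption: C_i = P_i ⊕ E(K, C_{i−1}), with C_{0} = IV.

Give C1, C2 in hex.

C1: E(K, 0x5) = 0xE; 0xE ⊕ 0xE = 0x0.
C2: E(K, 0x0) = 0x4; 0x8 ⊕ 0x4 = 0xC.

C1 = 0x0, C2 = 0xC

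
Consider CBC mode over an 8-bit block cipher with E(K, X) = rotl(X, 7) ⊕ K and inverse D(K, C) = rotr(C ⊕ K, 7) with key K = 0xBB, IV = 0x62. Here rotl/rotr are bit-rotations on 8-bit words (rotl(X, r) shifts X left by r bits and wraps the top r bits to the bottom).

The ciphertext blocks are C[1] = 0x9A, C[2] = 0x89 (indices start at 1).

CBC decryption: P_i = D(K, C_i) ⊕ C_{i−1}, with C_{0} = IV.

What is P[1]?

P[1]: D(K, 0x9A) = 0x42; 0x42 ⊕ 0x62 = 0x20.

P[1] = 0x20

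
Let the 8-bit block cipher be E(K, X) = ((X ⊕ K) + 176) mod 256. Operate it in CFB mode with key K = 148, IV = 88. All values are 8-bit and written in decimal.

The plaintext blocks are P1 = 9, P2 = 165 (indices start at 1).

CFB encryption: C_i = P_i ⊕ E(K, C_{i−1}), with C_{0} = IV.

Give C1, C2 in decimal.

C1: E(K, 88) = 124; 9 ⊕ 124 = 117.
C2: E(K, 117) = 145; 165 ⊕ 145 = 52.

C1 = 117, C2 = 52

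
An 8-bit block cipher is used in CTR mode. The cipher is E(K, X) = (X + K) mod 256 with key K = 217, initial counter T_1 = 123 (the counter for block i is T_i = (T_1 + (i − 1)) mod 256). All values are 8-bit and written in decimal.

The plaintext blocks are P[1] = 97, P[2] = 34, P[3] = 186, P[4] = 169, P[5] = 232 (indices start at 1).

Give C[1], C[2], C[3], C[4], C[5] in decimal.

CTR encryption: S_i = E(K, T_i) where T_i is the counter for block i; C_i = P_i ⊕ S_i.
C[1]: T = 123, S = E(K, T) = 84; 97 ⊕ 84 = 53.
C[2]: T = 124, S = E(K, T) = 85; 34 ⊕ 85 = 119.
C[3]: T = 125, S = E(K, T) = 86; 186 ⊕ 86 = 236.
C[4]: T = 126, S = E(K, T) = 87; 169 ⊕ 87 = 254.
C[5]: T = 127, S = E(K, T) = 88; 232 ⊕ 88 = 176.

C[1] = 53, C[2] = 119, C[3] = 236, C[4] = 254, C[5] = 176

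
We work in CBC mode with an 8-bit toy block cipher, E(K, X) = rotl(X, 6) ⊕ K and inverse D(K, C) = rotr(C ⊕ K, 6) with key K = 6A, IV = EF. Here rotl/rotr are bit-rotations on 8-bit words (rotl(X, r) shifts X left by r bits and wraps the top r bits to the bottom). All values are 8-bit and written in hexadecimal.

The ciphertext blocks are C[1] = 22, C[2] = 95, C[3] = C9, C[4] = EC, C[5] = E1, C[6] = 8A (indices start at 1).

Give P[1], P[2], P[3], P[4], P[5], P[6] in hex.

CBC decryption: P_i = D(K, C_i) ⊕ C_{i−1}, with C_{0} = IV.
P[1]: D(K, 22) = 21; 21 ⊕ EF = CE.
P[2]: D(K, 95) = FF; FF ⊕ 22 = DD.
P[3]: D(K, C9) = 8E; 8E ⊕ 95 = 1B.
P[4]: D(K, EC) = 1A; 1A ⊕ C9 = D3.
P[5]: D(K, E1) = 2E; 2E ⊕ EC = C2.
P[6]: D(K, 8A) = 83; 83 ⊕ E1 = 62.

P[1] = CE, P[2] = DD, P[3] = 1B, P[4] = D3, P[5] = C2, P[6] = 62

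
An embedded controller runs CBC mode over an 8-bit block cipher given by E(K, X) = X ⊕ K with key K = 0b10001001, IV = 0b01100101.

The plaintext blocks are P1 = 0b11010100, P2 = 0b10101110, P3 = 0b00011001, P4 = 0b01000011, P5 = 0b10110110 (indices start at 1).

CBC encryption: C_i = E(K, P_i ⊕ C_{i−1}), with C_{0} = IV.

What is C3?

C1: P1 ⊕ 0b01100101 = 0b10110001; E(K, 0b10110001) = 0b00111000.
C2: P2 ⊕ 0b00111000 = 0b10010110; E(K, 0b10010110) = 0b00011111.
C3: P3 ⊕ 0b00011111 = 0b00000110; E(K, 0b00000110) = 0b10001111.

C3 = 0b10001111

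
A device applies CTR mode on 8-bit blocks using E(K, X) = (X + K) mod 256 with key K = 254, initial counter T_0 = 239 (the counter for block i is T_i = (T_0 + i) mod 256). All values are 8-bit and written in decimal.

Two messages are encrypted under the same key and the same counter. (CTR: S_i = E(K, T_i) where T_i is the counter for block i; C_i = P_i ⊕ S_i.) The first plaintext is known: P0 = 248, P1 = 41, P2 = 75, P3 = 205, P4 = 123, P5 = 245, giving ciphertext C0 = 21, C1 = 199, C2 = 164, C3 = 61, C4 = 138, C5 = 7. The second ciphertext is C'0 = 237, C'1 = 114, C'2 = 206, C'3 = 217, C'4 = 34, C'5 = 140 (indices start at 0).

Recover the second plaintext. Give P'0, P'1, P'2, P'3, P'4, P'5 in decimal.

In CTR with a reused counter, both messages share the same keystream S_i, so C_i ⊕ C'_i = P_i ⊕ P'_i and thus P'_i = P_i ⊕ C_i ⊕ C'_i.
P'0: 248 ⊕ 21 ⊕ 237 = 0.
P'1: 41 ⊕ 199 ⊕ 114 = 156.
P'2: 75 ⊕ 164 ⊕ 206 = 33.
P'3: 205 ⊕ 61 ⊕ 217 = 41.
P'4: 123 ⊕ 138 ⊕ 34 = 211.
P'5: 245 ⊕ 7 ⊕ 140 = 126.

P'0 = 0, P'1 = 156, P'2 = 33, P'3 = 41, P'4 = 211, P'5 = 126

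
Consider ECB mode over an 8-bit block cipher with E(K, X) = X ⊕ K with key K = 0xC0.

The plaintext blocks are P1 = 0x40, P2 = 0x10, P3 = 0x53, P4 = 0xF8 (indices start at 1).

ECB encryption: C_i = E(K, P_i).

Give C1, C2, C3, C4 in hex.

C1 = 0x80, C2 = 0xD0, C3 = 0x93, C4 = 0x38

C1: E(K, 0x40) = 0x80.
C2: E(K, 0x10) = 0xD0.
C3: E(K, 0x53) = 0x93.
C4: E(K, 0xF8) = 0x38.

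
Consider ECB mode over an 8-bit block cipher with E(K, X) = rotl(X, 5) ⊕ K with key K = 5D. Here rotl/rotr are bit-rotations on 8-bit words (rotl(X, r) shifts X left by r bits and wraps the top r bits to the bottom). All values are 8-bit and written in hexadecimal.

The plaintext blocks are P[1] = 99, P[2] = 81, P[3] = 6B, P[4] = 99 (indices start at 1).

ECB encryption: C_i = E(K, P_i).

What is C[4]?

C[4]: E(K, 99) = 6E.

C[4] = 6E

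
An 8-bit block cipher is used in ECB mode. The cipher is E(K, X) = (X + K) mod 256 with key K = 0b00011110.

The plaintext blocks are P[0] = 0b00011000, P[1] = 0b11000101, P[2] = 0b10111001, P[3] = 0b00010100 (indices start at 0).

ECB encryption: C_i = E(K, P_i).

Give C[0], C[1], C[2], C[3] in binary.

C[0]: E(K, 0b00011000) = 0b00110110.
C[1]: E(K, 0b11000101) = 0b11100011.
C[2]: E(K, 0b10111001) = 0b11010111.
C[3]: E(K, 0b00010100) = 0b00110010.

C[0] = 0b00110110, C[1] = 0b11100011, C[2] = 0b11010111, C[3] = 0b00110010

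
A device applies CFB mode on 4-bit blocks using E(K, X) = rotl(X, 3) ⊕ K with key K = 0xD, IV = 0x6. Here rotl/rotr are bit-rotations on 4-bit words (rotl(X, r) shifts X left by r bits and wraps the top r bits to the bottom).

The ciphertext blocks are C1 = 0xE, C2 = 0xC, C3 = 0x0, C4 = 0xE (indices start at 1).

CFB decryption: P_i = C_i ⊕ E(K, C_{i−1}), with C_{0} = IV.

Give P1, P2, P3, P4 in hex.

P1 = 0x0, P2 = 0x6, P3 = 0xB, P4 = 0x3

P1: E(K, 0x6) = 0xE; 0xE ⊕ 0xE = 0x0.
P2: E(K, 0xE) = 0xA; 0xC ⊕ 0xA = 0x6.
P3: E(K, 0xC) = 0xB; 0x0 ⊕ 0xB = 0xB.
P4: E(K, 0x0) = 0xD; 0xE ⊕ 0xD = 0x3.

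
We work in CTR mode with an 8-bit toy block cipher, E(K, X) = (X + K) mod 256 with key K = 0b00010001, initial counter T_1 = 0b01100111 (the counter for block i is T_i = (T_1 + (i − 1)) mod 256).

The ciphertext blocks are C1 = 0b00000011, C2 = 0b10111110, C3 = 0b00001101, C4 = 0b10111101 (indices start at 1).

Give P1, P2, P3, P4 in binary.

P1 = 0b01111011, P2 = 0b11000111, P3 = 0b01110111, P4 = 0b11000110

CTR decryption: S_i = E(K, T_i) where T_i is the counter for block i; P_i = C_i ⊕ S_i.
P1: T = 0b01100111, S = E(K, T) = 0b01111000; 0b00000011 ⊕ 0b01111000 = 0b01111011.
P2: T = 0b01101000, S = E(K, T) = 0b01111001; 0b10111110 ⊕ 0b01111001 = 0b11000111.
P3: T = 0b01101001, S = E(K, T) = 0b01111010; 0b00001101 ⊕ 0b01111010 = 0b01110111.
P4: T = 0b01101010, S = E(K, T) = 0b01111011; 0b10111101 ⊕ 0b01111011 = 0b11000110.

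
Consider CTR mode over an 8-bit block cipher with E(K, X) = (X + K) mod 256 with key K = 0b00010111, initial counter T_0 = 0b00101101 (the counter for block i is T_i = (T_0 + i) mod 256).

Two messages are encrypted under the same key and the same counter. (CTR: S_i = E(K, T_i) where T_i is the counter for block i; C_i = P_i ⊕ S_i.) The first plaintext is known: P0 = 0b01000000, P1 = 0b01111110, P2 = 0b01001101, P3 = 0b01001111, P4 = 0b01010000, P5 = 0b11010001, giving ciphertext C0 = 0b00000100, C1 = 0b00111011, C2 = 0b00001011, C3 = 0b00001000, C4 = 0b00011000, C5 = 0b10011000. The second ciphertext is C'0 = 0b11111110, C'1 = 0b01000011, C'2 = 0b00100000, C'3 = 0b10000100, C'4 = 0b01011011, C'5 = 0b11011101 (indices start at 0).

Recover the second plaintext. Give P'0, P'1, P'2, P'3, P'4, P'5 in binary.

In CTR with a reused counter, both messages share the same keystream S_i, so C_i ⊕ C'_i = P_i ⊕ P'_i and thus P'_i = P_i ⊕ C_i ⊕ C'_i.
P'0: 0b01000000 ⊕ 0b00000100 ⊕ 0b11111110 = 0b10111010.
P'1: 0b01111110 ⊕ 0b00111011 ⊕ 0b01000011 = 0b00000110.
P'2: 0b01001101 ⊕ 0b00001011 ⊕ 0b00100000 = 0b01100110.
P'3: 0b01001111 ⊕ 0b00001000 ⊕ 0b10000100 = 0b11000011.
P'4: 0b01010000 ⊕ 0b00011000 ⊕ 0b01011011 = 0b00010011.
P'5: 0b11010001 ⊕ 0b10011000 ⊕ 0b11011101 = 0b10010100.

P'0 = 0b10111010, P'1 = 0b00000110, P'2 = 0b01100110, P'3 = 0b11000011, P'4 = 0b00010011, P'5 = 0b10010100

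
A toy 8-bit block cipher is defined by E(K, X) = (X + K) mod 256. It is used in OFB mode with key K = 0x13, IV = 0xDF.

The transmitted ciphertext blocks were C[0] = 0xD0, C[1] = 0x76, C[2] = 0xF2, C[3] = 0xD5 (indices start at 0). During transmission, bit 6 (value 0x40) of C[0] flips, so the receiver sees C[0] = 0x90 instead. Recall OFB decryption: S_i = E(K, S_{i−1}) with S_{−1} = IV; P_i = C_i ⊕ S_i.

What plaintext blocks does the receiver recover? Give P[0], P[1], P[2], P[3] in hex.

Only C[0] changed, to 0x90. In OFB, a change in C_i flips the same bit in P_i only; the keystream is unaffected. Decrypting the received ciphertext:
P[0]: S = E(K, 0xDF) = 0xF2; 0x90 ⊕ 0xF2 = 0x62.
P[1]: S = E(K, 0xF2) = 0x05; 0x76 ⊕ 0x05 = 0x73.
P[2]: S = E(K, 0x05) = 0x18; 0xF2 ⊕ 0x18 = 0xEA.
P[3]: S = E(K, 0x18) = 0x2B; 0xD5 ⊕ 0x2B = 0xFE.
Blocks that differ from the original plaintext: P[0].

P[0] = 0x62, P[1] = 0x73, P[2] = 0xEA, P[3] = 0xFE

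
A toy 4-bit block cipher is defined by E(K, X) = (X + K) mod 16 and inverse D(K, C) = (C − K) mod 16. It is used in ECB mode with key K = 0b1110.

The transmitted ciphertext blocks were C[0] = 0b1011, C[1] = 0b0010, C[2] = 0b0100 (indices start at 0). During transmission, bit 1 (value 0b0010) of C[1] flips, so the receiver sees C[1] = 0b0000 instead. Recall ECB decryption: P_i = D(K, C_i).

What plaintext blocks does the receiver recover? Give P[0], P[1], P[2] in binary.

Only C[1] changed, to 0b0000. In ECB, a change in C_i affects only P_i. Decrypting the received ciphertext:
P[0]: D(K, 0b1011) = 0b1101.
P[1]: D(K, 0b0000) = 0b0010.
P[2]: D(K, 0b0100) = 0b0110.
Blocks that differ from the original plaintext: P[1].

P[0] = 0b1101, P[1] = 0b0010, P[2] = 0b0110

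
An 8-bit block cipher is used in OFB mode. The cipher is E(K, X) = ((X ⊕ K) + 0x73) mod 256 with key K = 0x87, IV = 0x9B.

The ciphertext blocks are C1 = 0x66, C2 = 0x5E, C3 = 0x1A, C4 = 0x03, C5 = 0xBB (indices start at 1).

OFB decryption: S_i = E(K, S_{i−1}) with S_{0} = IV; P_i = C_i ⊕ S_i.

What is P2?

P2 = 0x25

P1: S = E(K, 0x9B) = 0x8F; 0x66 ⊕ 0x8F = 0xE9.
P2: S = E(K, 0x8F) = 0x7B; 0x5E ⊕ 0x7B = 0x25.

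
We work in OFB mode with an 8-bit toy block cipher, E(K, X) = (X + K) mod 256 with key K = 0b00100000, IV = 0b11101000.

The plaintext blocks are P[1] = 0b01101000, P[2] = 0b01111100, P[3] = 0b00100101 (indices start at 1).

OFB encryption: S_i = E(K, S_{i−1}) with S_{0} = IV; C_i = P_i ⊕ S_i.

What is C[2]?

C[1]: S = E(K, 0b11101000) = 0b00001000; 0b01101000 ⊕ 0b00001000 = 0b01100000.
C[2]: S = E(K, 0b00001000) = 0b00101000; 0b01111100 ⊕ 0b00101000 = 0b01010100.

C[2] = 0b01010100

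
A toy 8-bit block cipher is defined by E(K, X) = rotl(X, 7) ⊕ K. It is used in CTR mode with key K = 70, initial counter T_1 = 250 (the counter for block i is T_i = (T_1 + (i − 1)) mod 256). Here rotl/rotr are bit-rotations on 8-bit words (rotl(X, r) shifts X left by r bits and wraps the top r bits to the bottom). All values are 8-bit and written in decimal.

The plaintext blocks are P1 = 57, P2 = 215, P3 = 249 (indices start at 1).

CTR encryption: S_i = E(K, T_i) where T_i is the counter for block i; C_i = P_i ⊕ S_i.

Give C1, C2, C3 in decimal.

C1 = 2, C2 = 108, C3 = 193

C1: T = 250, S = E(K, T) = 59; 57 ⊕ 59 = 2.
C2: T = 251, S = E(K, T) = 187; 215 ⊕ 187 = 108.
C3: T = 252, S = E(K, T) = 56; 249 ⊕ 56 = 193.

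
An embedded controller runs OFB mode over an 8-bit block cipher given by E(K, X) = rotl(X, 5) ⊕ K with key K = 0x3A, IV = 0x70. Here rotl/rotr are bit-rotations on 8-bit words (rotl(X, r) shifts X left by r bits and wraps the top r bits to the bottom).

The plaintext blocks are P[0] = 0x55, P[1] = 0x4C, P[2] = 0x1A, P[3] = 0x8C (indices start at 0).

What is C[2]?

C[2] = 0xB7

OFB encryption: S_i = E(K, S_{i−1}) with S_{−1} = IV; C_i = P_i ⊕ S_i.
C[0]: S = E(K, 0x70) = 0x34; 0x55 ⊕ 0x34 = 0x61.
C[1]: S = E(K, 0x34) = 0xBC; 0x4C ⊕ 0xBC = 0xF0.
C[2]: S = E(K, 0xBC) = 0xAD; 0x1A ⊕ 0xAD = 0xB7.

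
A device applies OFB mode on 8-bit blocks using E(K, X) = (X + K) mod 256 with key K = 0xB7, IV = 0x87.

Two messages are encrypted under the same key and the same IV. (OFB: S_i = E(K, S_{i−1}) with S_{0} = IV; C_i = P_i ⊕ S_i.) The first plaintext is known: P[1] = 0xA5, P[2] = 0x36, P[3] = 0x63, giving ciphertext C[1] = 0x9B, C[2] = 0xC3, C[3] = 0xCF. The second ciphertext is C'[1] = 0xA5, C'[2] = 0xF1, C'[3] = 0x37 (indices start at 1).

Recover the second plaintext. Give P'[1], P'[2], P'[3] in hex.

P'[1] = 0x9B, P'[2] = 0x04, P'[3] = 0x9B

In OFB with a reused IV, both messages share the same keystream S_i, so C_i ⊕ C'_i = P_i ⊕ P'_i and thus P'_i = P_i ⊕ C_i ⊕ C'_i.
P'[1]: 0xA5 ⊕ 0x9B ⊕ 0xA5 = 0x9B.
P'[2]: 0x36 ⊕ 0xC3 ⊕ 0xF1 = 0x04.
P'[3]: 0x63 ⊕ 0xCF ⊕ 0x37 = 0x9B.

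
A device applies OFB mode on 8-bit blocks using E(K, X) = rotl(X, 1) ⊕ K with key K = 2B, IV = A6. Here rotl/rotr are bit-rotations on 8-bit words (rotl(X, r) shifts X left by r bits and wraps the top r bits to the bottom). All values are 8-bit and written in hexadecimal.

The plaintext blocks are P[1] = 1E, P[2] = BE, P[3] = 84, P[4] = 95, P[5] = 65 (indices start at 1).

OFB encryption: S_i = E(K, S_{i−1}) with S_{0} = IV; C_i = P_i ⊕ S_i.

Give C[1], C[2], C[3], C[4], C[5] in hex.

C[1] = 78, C[2] = 59, C[3] = 60, C[4] = 77, C[5] = 8B

C[1]: S = E(K, A6) = 66; 1E ⊕ 66 = 78.
C[2]: S = E(K, 66) = E7; BE ⊕ E7 = 59.
C[3]: S = E(K, E7) = E4; 84 ⊕ E4 = 60.
C[4]: S = E(K, E4) = E2; 95 ⊕ E2 = 77.
C[5]: S = E(K, E2) = EE; 65 ⊕ EE = 8B.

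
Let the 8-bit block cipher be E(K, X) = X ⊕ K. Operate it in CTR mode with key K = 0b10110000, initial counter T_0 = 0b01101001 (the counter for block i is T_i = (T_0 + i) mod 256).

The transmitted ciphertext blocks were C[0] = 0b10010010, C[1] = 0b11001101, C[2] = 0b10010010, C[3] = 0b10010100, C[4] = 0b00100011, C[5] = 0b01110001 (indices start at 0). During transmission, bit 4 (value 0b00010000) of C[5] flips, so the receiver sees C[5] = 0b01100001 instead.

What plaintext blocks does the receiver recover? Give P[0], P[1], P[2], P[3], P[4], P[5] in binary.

CTR decryption: S_i = E(K, T_i) where T_i is the counter for block i; P_i = C_i ⊕ S_i.
Only C[5] changed, to 0b01100001. In CTR, a change in C_i flips the same bit in P_i only; the keystream is unaffected. Decrypting the received ciphertext:
P[0]: T = 0b01101001, S = E(K, T) = 0b11011001; 0b10010010 ⊕ 0b11011001 = 0b01001011.
P[1]: T = 0b01101010, S = E(K, T) = 0b11011010; 0b11001101 ⊕ 0b11011010 = 0b00010111.
P[2]: T = 0b01101011, S = E(K, T) = 0b11011011; 0b10010010 ⊕ 0b11011011 = 0b01001001.
P[3]: T = 0b01101100, S = E(K, T) = 0b11011100; 0b10010100 ⊕ 0b11011100 = 0b01001000.
P[4]: T = 0b01101101, S = E(K, T) = 0b11011101; 0b00100011 ⊕ 0b11011101 = 0b11111110.
P[5]: T = 0b01101110, S = E(K, T) = 0b11011110; 0b01100001 ⊕ 0b11011110 = 0b10111111.
Blocks that differ from the original plaintext: P[5].

P[0] = 0b01001011, P[1] = 0b00010111, P[2] = 0b01001001, P[3] = 0b01001000, P[4] = 0b11111110, P[5] = 0b10111111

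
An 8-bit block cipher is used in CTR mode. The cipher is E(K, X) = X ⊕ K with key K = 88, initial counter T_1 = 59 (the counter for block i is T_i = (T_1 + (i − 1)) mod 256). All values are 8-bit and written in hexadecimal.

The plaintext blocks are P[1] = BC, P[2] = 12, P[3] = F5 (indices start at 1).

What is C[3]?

CTR encryption: S_i = E(K, T_i) where T_i is the counter for block i; C_i = P_i ⊕ S_i.
C[1]: T = 59, S = E(K, T) = D1; BC ⊕ D1 = 6D.
C[2]: T = 5A, S = E(K, T) = D2; 12 ⊕ D2 = C0.
C[3]: T = 5B, S = E(K, T) = D3; F5 ⊕ D3 = 26.

C[3] = 26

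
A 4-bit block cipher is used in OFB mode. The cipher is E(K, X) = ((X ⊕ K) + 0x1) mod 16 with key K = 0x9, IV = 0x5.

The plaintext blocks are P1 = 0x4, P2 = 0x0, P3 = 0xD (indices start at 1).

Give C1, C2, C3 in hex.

OFB encryption: S_i = E(K, S_{i−1}) with S_{0} = IV; C_i = P_i ⊕ S_i.
C1: S = E(K, 0x5) = 0xD; 0x4 ⊕ 0xD = 0x9.
C2: S = E(K, 0xD) = 0x5; 0x0 ⊕ 0x5 = 0x5.
C3: S = E(K, 0x5) = 0xD; 0xD ⊕ 0xD = 0x0.

C1 = 0x9, C2 = 0x5, C3 = 0x0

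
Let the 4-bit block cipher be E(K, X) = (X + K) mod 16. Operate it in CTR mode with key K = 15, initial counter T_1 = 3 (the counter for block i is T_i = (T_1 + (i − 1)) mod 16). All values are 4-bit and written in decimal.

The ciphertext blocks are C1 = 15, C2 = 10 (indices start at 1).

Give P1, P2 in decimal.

CTR decryption: S_i = E(K, T_i) where T_i is the counter for block i; P_i = C_i ⊕ S_i.
P1: T = 3, S = E(K, T) = 2; 15 ⊕ 2 = 13.
P2: T = 4, S = E(K, T) = 3; 10 ⊕ 3 = 9.

P1 = 13, P2 = 9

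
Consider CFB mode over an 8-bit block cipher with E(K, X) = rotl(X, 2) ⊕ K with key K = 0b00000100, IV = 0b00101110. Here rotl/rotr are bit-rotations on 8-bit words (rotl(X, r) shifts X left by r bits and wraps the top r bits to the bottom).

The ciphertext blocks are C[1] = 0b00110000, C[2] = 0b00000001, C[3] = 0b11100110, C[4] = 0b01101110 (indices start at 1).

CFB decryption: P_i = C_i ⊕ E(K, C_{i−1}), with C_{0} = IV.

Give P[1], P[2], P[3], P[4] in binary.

P[1] = 0b10001100, P[2] = 0b11000101, P[3] = 0b11100110, P[4] = 0b11110001

P[1]: E(K, 0b00101110) = 0b10111100; 0b00110000 ⊕ 0b10111100 = 0b10001100.
P[2]: E(K, 0b00110000) = 0b11000100; 0b00000001 ⊕ 0b11000100 = 0b11000101.
P[3]: E(K, 0b00000001) = 0b00000000; 0b11100110 ⊕ 0b00000000 = 0b11100110.
P[4]: E(K, 0b11100110) = 0b10011111; 0b01101110 ⊕ 0b10011111 = 0b11110001.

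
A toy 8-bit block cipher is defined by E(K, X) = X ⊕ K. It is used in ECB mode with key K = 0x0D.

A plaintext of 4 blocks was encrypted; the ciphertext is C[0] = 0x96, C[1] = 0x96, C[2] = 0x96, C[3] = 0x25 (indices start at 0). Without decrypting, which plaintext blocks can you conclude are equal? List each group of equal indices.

P[0] = P[1] = P[2]

ECB encrypts each block independently with the same key, so equal ciphertext blocks imply equal plaintext blocks.
C[0] = C[1] = C[2] = 0x96, so P[0] = P[1] = P[2].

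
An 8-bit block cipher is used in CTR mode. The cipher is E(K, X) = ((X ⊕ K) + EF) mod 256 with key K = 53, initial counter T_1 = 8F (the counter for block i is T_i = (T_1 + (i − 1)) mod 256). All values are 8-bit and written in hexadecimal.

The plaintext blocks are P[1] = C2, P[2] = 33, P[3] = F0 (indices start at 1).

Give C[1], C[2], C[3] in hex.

C[1] = 09, C[2] = 81, C[3] = 41

CTR encryption: S_i = E(K, T_i) where T_i is the counter for block i; C_i = P_i ⊕ S_i.
C[1]: T = 8F, S = E(K, T) = CB; C2 ⊕ CB = 09.
C[2]: T = 90, S = E(K, T) = B2; 33 ⊕ B2 = 81.
C[3]: T = 91, S = E(K, T) = B1; F0 ⊕ B1 = 41.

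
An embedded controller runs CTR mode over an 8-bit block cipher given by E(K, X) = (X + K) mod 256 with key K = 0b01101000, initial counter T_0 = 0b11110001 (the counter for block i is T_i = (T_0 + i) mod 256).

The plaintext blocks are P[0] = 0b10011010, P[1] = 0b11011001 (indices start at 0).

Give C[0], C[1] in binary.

CTR encryption: S_i = E(K, T_i) where T_i is the counter for block i; C_i = P_i ⊕ S_i.
C[0]: T = 0b11110001, S = E(K, T) = 0b01011001; 0b10011010 ⊕ 0b01011001 = 0b11000011.
C[1]: T = 0b11110010, S = E(K, T) = 0b01011010; 0b11011001 ⊕ 0b01011010 = 0b10000011.

C[0] = 0b11000011, C[1] = 0b10000011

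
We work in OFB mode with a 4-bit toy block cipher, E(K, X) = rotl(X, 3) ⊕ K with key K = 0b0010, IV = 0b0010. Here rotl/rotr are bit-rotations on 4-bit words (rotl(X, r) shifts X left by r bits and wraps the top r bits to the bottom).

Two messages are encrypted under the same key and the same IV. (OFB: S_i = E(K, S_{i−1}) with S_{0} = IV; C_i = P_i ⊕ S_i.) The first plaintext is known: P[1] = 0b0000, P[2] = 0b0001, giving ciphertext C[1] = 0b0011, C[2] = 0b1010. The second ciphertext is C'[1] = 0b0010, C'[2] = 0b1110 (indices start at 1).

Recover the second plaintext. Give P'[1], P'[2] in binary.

P'[1] = 0b0001, P'[2] = 0b0101

In OFB with a reused IV, both messages share the same keystream S_i, so C_i ⊕ C'_i = P_i ⊕ P'_i and thus P'_i = P_i ⊕ C_i ⊕ C'_i.
P'[1]: 0b0000 ⊕ 0b0011 ⊕ 0b0010 = 0b0001.
P'[2]: 0b0001 ⊕ 0b1010 ⊕ 0b1110 = 0b0101.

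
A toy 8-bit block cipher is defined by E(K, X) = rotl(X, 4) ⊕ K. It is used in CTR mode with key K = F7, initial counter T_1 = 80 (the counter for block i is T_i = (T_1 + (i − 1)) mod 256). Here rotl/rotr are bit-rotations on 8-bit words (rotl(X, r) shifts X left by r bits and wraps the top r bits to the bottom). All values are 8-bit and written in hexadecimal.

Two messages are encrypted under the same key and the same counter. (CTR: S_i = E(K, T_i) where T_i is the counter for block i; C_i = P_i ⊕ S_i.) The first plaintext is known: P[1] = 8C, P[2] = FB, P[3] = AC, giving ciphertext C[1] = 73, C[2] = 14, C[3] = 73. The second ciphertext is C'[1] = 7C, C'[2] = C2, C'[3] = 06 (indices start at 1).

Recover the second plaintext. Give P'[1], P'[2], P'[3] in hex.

In CTR with a reused counter, both messages share the same keystream S_i, so C_i ⊕ C'_i = P_i ⊕ P'_i and thus P'_i = P_i ⊕ C_i ⊕ C'_i.
P'[1]: 8C ⊕ 73 ⊕ 7C = 83.
P'[2]: FB ⊕ 14 ⊕ C2 = 2D.
P'[3]: AC ⊕ 73 ⊕ 06 = D9.

P'[1] = 83, P'[2] = 2D, P'[3] = D9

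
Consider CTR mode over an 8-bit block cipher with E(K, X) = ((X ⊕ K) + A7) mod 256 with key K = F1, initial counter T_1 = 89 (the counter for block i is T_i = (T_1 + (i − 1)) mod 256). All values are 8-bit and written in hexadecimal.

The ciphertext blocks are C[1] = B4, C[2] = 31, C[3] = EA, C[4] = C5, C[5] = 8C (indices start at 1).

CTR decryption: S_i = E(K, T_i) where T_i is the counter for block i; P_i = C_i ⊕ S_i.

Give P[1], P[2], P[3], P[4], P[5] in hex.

P[1] = AB, P[2] = 13, P[3] = CB, P[4] = E1, P[5] = AF

P[1]: T = 89, S = E(K, T) = 1F; B4 ⊕ 1F = AB.
P[2]: T = 8A, S = E(K, T) = 22; 31 ⊕ 22 = 13.
P[3]: T = 8B, S = E(K, T) = 21; EA ⊕ 21 = CB.
P[4]: T = 8C, S = E(K, T) = 24; C5 ⊕ 24 = E1.
P[5]: T = 8D, S = E(K, T) = 23; 8C ⊕ 23 = AF.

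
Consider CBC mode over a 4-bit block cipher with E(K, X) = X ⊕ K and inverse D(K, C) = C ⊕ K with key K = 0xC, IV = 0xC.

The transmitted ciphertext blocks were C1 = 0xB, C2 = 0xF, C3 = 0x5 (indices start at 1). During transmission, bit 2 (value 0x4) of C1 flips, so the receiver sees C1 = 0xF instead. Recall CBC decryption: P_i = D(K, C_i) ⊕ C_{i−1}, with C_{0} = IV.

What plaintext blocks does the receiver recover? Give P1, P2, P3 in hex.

Only C1 changed, to 0xF. In CBC, a change in C_i garbles P_i and flips the same bit in P_{i+1}. Decrypting the received ciphertext:
P1: D(K, 0xF) = 0x3; 0x3 ⊕ 0xC = 0xF.
P2: D(K, 0xF) = 0x3; 0x3 ⊕ 0xF = 0xC.
P3: D(K, 0x5) = 0x9; 0x9 ⊕ 0xF = 0x6.
Blocks that differ from the original plaintext: P1, P2.

P1 = 0xF, P2 = 0xC, P3 = 0x6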